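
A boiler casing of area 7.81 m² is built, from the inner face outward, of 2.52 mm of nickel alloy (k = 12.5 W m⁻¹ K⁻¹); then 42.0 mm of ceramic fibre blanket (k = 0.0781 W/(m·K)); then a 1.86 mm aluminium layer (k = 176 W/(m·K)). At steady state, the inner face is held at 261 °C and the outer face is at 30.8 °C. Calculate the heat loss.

Q = 3.34 kW

Resistance network (inner→outer):
  R_nickel alloy = L/(kA) = 0.00252/(12.5·7.81) = 2.581×10^-5 K/W
  R_ceramic fibre blanket = L/(kA) = 0.0420/(0.0781·7.81) = 0.06886 K/W
  R_aluminium = L/(kA) = 0.00186/(176·7.81) = 1.353×10^-6 K/W
ΣR = 2.581×10^-5 + 0.06886 + 1.353×10^-6 = 0.06889 K/W
Q = ΔT/ΣR = (261 °C − 30.8 °C)/0.06889 = 3340 W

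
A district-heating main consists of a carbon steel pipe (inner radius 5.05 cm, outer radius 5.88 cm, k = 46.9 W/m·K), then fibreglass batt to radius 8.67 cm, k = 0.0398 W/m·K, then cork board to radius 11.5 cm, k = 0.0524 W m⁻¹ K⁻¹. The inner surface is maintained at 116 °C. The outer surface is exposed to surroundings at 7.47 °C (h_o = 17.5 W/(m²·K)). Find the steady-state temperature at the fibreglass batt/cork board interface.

T = 48.3 °C

Treat each layer as a resistance in series:
  R'_carbon steel = ln(0.0588/0.0505)/(2πk) = 0.1522/(2π·46.9) = 5.164×10^-4 m·K/W
  R'_fibreglass batt = ln(0.0867/0.0588)/(2πk) = 0.3883/(2π·0.0398) = 1.553 m·K/W
  R'_cork board = ln(0.115/0.0867)/(2πk) = 0.2825/(2π·0.0524) = 0.8580 m·K/W
  R'_conv,out = 1/(2πr h) = 1/(2π·0.115·17.5) = 0.07908 m·K/W
ΣR = 5.164×10^-4 + 1.553 + 0.8580 + 0.07908 = 2.491 m·K/W
Q' = ΔT/ΣR = (116 °C − 7.47 °C)/2.491 = 43.57 W/m
From the inner boundary to the fibreglass batt/cork board interface, ΣR_partial = 1.554 m·K/W.
T_interface = T_in − Q'·ΣR_partial = 116 °C − (43.57)(1.554) = 48.3 °C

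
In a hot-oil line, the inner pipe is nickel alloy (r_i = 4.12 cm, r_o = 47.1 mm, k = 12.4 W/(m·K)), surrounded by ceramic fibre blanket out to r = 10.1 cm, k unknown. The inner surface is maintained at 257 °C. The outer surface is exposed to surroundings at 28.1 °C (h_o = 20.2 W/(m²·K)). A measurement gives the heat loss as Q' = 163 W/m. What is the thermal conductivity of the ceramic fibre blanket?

ΣR = ΔT/Q' = |257 − 28.1|/163 = 1.404 m·K/W
Known resistances:
  R'_nickel alloy = ln(0.0471/0.0412)/(2πk) = 0.1338/(2π·12.4) = 0.001718 m·K/W
  R'_conv,out = 1/(2πr h) = 1/(2π·0.101·20.2) = 0.07801 m·K/W
R_ceramic fibre blanket = ΣR − ΣR_known = 1.404 − 0.07973 = 1.324 m·K/W
ln(r₂/r₁)/(2πk) = 1.324 ⇒ k = 0.7628/(2π·1.324) = 0.0917 W/m·K

k = 0.0917 W/m·K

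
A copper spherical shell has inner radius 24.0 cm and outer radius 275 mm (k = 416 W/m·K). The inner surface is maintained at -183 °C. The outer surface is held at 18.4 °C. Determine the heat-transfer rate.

Q = 1.99×10^6 W

Q = 4πk·ΔT/(1/r₁ − 1/r₂) = 4π × 416 × 201.4 / (1/0.240 − 1/0.275) = 1.99×10^6 W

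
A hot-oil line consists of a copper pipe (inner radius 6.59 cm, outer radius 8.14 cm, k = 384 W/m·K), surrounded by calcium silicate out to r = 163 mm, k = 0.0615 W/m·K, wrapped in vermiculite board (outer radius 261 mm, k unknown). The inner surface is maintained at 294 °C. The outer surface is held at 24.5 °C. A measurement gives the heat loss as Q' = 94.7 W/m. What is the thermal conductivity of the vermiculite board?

ΣR = ΔT/Q' = |294 − 24.5|/94.7 = 2.846 m·K/W
Known resistances:
  R'_copper = ln(0.0814/0.0659)/(2πk) = 0.2112/(2π·384) = 8.755×10^-5 m·K/W
  R'_calcium silicate = ln(0.163/0.0814)/(2πk) = 0.6944/(2π·0.0615) = 1.797 m·K/W
R_vermiculite board = ΣR − ΣR_known = 2.846 − 1.797 = 1.049 m·K/W
ln(r₂/r₁)/(2πk) = 1.049 ⇒ k = 0.4708/(2π·1.049) = 0.0714 W/m·K

k = 0.0714 W/m·K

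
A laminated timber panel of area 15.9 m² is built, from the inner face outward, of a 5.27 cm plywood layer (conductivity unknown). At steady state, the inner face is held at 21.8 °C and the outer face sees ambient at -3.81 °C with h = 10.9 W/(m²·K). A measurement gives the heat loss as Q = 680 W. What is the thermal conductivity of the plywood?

ΣR = ΔT/Q = |21.8 − -3.81|/680 = 0.03766 K/W
Known resistances:
  R_conv,out = 1/(hA) = 1/(10.9·15.9) = 0.005770 K/W
R_plywood = ΣR − ΣR_known = 0.03766 − 0.005770 = 0.03189 K/W
L/(kA) = 0.03189 ⇒ k = 0.0527/(0.03189·15.9) = 0.104 W/m·K

k = 0.104 W/m·K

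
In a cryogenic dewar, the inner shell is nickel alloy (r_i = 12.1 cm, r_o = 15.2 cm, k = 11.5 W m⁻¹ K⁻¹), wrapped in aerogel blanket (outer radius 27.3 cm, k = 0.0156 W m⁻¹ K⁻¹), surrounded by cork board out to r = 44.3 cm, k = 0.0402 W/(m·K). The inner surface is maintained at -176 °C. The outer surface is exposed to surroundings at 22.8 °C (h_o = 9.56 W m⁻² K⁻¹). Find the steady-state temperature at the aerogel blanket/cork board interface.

T = -8.9 °C

Treat each layer as a resistance in series:
  R_nickel alloy = (1/0.121 − 1/0.152)/(4πk) = 1.686/(4π·11.5) = 0.01166 K/W
  R_aerogel blanket = (1/0.152 − 1/0.273)/(4πk) = 2.916/(4π·0.0156) = 14.87 K/W
  R_cork board = (1/0.273 − 1/0.443)/(4πk) = 1.406/(4π·0.0402) = 2.783 K/W
  R_conv,out = 1/(4πr²h) = 1/(4π·0.443²·9.56) = 0.04242 K/W
ΣR = 0.01166 + 14.87 + 2.783 + 0.04242 = 17.71 K/W
Q = ΔT/ΣR = (-176 °C − 22.8 °C)/17.71 = -11.23 W
From the inner boundary to the aerogel blanket/cork board interface, ΣR_partial = 14.88 K/W.
T_interface = T_in − Q·ΣR_partial = -176 °C − (-11.23)(14.88) = -8.9 °C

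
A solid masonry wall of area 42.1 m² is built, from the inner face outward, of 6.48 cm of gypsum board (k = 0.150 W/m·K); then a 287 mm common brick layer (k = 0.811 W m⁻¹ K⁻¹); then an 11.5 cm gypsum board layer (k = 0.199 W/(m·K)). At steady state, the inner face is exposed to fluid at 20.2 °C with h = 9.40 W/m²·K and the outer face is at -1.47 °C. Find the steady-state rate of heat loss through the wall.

Treat each layer as a resistance in series:
  R_conv,in = 1/(hA) = 1/(9.40·42.1) = 0.002527 K/W
  R_gypsum board = L/(kA) = 0.0648/(0.150·42.1) = 0.01026 K/W
  R_common brick = L/(kA) = 0.287/(0.811·42.1) = 0.008406 K/W
  R_gypsum board = L/(kA) = 0.115/(0.199·42.1) = 0.01373 K/W
ΣR = 0.002527 + 0.01026 + 0.008406 + 0.01373 = 0.03492 K/W
Q = ΔT/ΣR = (20.2 °C − -1.47 °C)/0.03492 = 621 W

Q = 621 W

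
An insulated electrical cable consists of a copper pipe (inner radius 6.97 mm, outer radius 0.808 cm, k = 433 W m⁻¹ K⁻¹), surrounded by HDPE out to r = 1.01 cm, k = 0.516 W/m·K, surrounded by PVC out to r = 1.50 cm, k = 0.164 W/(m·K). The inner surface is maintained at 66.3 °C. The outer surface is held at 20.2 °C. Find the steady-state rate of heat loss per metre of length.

Q' = 102 W/m

Series thermal resistances, inner to outer:
  R'_copper = ln(0.00808/0.00697)/(2πk) = 0.1478/(2π·433) = 5.432×10^-5 m·K/W
  R'_HDPE = ln(0.0101/0.00808)/(2πk) = 0.2231/(2π·0.516) = 0.06883 m·K/W
  R'_PVC = ln(0.0150/0.0101)/(2πk) = 0.3955/(2π·0.164) = 0.3838 m·K/W
ΣR = 5.432×10^-5 + 0.06883 + 0.3838 = 0.4527 m·K/W
Q' = ΔT/ΣR = (66.3 °C − 20.2 °C)/0.4527 = 102 W/m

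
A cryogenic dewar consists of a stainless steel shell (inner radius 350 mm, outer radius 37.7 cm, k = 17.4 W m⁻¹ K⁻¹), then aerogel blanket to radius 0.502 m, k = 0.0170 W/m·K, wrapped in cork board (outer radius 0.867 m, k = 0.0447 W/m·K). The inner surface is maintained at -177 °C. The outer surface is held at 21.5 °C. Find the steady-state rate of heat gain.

Q = 43.3 W

Treat each layer as a resistance in series:
  R_stainless steel = (1/0.350 − 1/0.377)/(4πk) = 0.2046/(4π·17.4) = 9.358×10^-4 K/W
  R_aerogel blanket = (1/0.377 − 1/0.502)/(4πk) = 0.6605/(4π·0.0170) = 3.092 K/W
  R_cork board = (1/0.502 − 1/0.867)/(4πk) = 0.8386/(4π·0.0447) = 1.493 K/W
ΣR = 9.358×10^-4 + 3.092 + 1.493 = 4.586 K/W
Q = ΔT/ΣR = (-177 °C − 21.5 °C)/4.586 = -43.3 W
(Negative Q ⇒ heat flows inward; heat gain = 43.3 W.)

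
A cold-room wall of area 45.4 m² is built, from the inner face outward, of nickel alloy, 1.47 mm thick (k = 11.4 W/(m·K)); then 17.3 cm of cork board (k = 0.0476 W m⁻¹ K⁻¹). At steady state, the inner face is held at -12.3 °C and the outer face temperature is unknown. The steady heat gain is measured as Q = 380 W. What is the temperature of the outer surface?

Series resistances:
  R_nickel alloy = L/(kA) = 0.00147/(11.4·45.4) = 2.840×10^-6 K/W
  R_cork board = L/(kA) = 0.173/(0.0476·45.4) = 0.08005 K/W
ΣR = 0.08006 K/W
ΔT = Q·ΣR = 380 × 0.08006 = 30.42 K
Heat flows inward, so T_out = T_in + ΔT = -12.3 + 30.42 = 18.1 °C

T_out = 18.1 °C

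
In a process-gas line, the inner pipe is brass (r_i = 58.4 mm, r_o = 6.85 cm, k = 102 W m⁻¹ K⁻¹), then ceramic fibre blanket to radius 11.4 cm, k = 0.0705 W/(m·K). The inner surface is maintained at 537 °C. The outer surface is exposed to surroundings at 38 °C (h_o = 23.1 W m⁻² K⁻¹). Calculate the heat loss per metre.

Resistance network (inner→outer):
  R'_brass = ln(0.0685/0.0584)/(2πk) = 0.1595/(2π·102) = 2.489×10^-4 m·K/W
  R'_ceramic fibre blanket = ln(0.114/0.0685)/(2πk) = 0.5094/(2π·0.0705) = 1.150 m·K/W
  R'_conv,out = 1/(2πr h) = 1/(2π·0.114·23.1) = 0.06044 m·K/W
ΣR = 2.489×10^-4 + 1.150 + 0.06044 = 1.211 m·K/W
Q' = ΔT/ΣR = (537 °C − 38 °C)/1.211 = 412 W/m

Q' = 412 W/m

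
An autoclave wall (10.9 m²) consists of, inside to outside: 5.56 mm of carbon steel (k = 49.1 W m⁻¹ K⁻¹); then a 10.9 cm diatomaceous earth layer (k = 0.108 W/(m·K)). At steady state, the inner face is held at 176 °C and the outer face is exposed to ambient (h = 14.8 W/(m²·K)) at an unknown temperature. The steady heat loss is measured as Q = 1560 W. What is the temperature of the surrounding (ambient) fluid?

Series resistances:
  R_carbon steel = L/(kA) = 0.00556/(49.1·10.9) = 1.039×10^-5 K/W
  R_diatomaceous earth = L/(kA) = 0.109/(0.108·10.9) = 0.09259 K/W
  R_conv,out = 1/(hA) = 1/(14.8·10.9) = 0.006199 K/W
ΣR = 0.09880 K/W
ΔT = Q·ΣR = 1560 × 0.09880 = 154.1 K
Heat flows outward, so T_out = T_in − ΔT = 176 − 154.1 = 21.9 °C

T_out = 21.9 °C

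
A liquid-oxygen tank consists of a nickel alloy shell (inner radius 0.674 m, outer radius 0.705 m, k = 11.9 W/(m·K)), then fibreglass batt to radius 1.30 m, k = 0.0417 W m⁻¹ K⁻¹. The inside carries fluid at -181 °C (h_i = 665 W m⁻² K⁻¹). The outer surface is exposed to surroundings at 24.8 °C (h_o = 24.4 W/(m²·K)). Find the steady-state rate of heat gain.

Q = 166 W

Resistance network (inner→outer):
  R_conv,in = 1/(4πr²h) = 1/(4π·0.674²·665) = 2.634×10^-4 K/W
  R_nickel alloy = (1/0.674 − 1/0.705)/(4πk) = 0.06524/(4π·11.9) = 4.363×10^-4 K/W
  R_fibreglass batt = (1/0.705 − 1/1.30)/(4πk) = 0.6492/(4π·0.0417) = 1.239 K/W
  R_conv,out = 1/(4πr²h) = 1/(4π·1.30²·24.4) = 0.001930 K/W
ΣR = 2.634×10^-4 + 4.363×10^-4 + 1.239 + 0.001930 = 1.242 K/W
Q = ΔT/ΣR = (-181 °C − 24.8 °C)/1.242 = -166 W
(Negative Q ⇒ heat flows inward; heat gain = 166 W.)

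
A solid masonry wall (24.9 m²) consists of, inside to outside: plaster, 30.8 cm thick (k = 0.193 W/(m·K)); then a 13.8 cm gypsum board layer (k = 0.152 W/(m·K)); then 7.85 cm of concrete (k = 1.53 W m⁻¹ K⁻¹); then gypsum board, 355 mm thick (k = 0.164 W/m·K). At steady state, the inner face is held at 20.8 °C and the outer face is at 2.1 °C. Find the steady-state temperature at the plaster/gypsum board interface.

Resistance network (inner→outer):
  R_plaster = L/(kA) = 0.308/(0.193·24.9) = 0.06409 K/W
  R_gypsum board = L/(kA) = 0.138/(0.152·24.9) = 0.03646 K/W
  R_concrete = L/(kA) = 0.0785/(1.53·24.9) = 0.002061 K/W
  R_gypsum board = L/(kA) = 0.355/(0.164·24.9) = 0.08693 K/W
ΣR = 0.06409 + 0.03646 + 0.002061 + 0.08693 = 0.1895 K/W
Q = ΔT/ΣR = (20.8 °C − 2.1 °C)/0.1895 = 98.68 W
From the inner boundary to the plaster/gypsum board interface, ΣR_partial = 0.06409 K/W.
T_interface = T_in − Q·ΣR_partial = 20.8 °C − (98.68)(0.06409) = 14.5 °C

T = 14.5 °C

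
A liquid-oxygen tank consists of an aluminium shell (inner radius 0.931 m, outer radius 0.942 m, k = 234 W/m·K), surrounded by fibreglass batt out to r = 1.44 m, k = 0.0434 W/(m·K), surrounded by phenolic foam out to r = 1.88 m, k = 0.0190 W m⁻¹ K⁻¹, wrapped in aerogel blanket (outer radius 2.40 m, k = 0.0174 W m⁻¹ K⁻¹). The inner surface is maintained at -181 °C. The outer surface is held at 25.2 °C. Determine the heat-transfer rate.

Q = 110 W

Treat each layer as a resistance in series:
  R_aluminium = (1/0.931 − 1/0.942)/(4πk) = 0.01254/(4π·234) = 4.265×10^-6 K/W
  R_fibreglass batt = (1/0.942 − 1/1.44)/(4πk) = 0.3671/(4π·0.0434) = 0.6732 K/W
  R_phenolic foam = (1/1.44 − 1/1.88)/(4πk) = 0.1625/(4π·0.0190) = 0.6807 K/W
  R_aerogel blanket = (1/1.88 − 1/2.40)/(4πk) = 0.1152/(4π·0.0174) = 0.5271 K/W
ΣR = 4.265×10^-6 + 0.6732 + 0.6807 + 0.5271 = 1.881 K/W
Q = ΔT/ΣR = (-181 °C − 25.2 °C)/1.881 = -110 W
(Negative Q ⇒ heat flows inward; heat gain = 110 W.)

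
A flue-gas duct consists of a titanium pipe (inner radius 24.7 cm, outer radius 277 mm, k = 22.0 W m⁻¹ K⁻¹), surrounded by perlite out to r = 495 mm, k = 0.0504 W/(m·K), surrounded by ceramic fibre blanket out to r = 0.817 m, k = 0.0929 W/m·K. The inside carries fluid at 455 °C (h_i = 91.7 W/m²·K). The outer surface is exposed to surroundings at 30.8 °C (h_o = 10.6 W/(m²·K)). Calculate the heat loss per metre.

Treat each layer as a resistance in series:
  R'_conv,in = 1/(2πr h) = 1/(2π·0.247·91.7) = 0.007027 m·K/W
  R'_titanium = ln(0.277/0.247)/(2πk) = 0.1146/(2π·22.0) = 8.293×10^-4 m·K/W
  R'_perlite = ln(0.495/0.277)/(2πk) = 0.5805/(2π·0.0504) = 1.833 m·K/W
  R'_ceramic fibre blanket = ln(0.817/0.495)/(2πk) = 0.5011/(2π·0.0929) = 0.8584 m·K/W
  R'_conv,out = 1/(2πr h) = 1/(2π·0.817·10.6) = 0.01838 m·K/W
ΣR = 0.007027 + 8.293×10^-4 + 1.833 + 0.8584 + 0.01838 = 2.718 m·K/W
Q' = ΔT/ΣR = (455 °C − 30.8 °C)/2.718 = 156 W/m

Q' = 156 W/m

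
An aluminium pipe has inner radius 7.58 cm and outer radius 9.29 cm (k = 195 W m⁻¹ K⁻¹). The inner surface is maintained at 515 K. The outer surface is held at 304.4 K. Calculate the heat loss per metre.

Q' = 2πk·ΔT/ln(r₂/r₁) = 2π × 195 × 210.6 / ln(0.0929/0.0758) = 1.27×10^6 W/m

Q' = 1.27×10^6 W/m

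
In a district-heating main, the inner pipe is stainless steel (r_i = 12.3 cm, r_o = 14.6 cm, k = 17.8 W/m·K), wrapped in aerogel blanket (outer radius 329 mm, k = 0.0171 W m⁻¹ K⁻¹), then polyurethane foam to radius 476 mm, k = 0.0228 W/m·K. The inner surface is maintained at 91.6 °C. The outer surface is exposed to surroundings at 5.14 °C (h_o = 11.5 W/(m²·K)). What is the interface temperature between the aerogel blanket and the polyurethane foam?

T = 27.3 °C

Series thermal resistances, inner to outer:
  R'_stainless steel = ln(0.146/0.123)/(2πk) = 0.1714/(2π·17.8) = 0.001533 m·K/W
  R'_aerogel blanket = ln(0.329/0.146)/(2πk) = 0.8125/(2π·0.0171) = 7.562 m·K/W
  R'_polyurethane foam = ln(0.476/0.329)/(2πk) = 0.3694/(2π·0.0228) = 2.578 m·K/W
  R'_conv,out = 1/(2πr h) = 1/(2π·0.476·11.5) = 0.02907 m·K/W
ΣR = 0.001533 + 7.562 + 2.578 + 0.02907 = 10.17 m·K/W
Q' = ΔT/ΣR = (91.6 °C − 5.14 °C)/10.17 = 8.501 W/m
From the inner boundary to the aerogel blanket/polyurethane foam interface, ΣR_partial = 7.564 m·K/W.
T_interface = T_in − Q'·ΣR_partial = 91.6 °C − (8.501)(7.564) = 27.3 °C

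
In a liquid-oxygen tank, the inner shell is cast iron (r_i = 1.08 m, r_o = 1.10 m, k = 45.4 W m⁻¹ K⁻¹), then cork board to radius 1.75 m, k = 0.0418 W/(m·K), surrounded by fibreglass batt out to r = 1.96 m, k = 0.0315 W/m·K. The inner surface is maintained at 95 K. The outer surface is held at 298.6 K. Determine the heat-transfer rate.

Q = 255 W

Treat each layer as a resistance in series:
  R_cast iron = (1/1.08 − 1/1.10)/(4πk) = 0.01684/(4π·45.4) = 2.951×10^-5 K/W
  R_cork board = (1/1.10 − 1/1.75)/(4πk) = 0.3377/(4π·0.0418) = 0.6428 K/W
  R_fibreglass batt = (1/1.75 − 1/1.96)/(4πk) = 0.06122/(4π·0.0315) = 0.1547 K/W
ΣR = 2.951×10^-5 + 0.6428 + 0.1547 = 0.7975 K/W
Q = ΔT/ΣR = (95 K − 298.6 K)/0.7975 = -255 W
(Negative Q ⇒ heat flows inward; heat gain = 255 W.)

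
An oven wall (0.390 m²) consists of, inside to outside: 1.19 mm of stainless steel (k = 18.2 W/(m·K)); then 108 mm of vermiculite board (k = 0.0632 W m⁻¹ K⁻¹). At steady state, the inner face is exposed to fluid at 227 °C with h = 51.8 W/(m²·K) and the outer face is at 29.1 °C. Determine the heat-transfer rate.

Q = 44.7 W

Series thermal resistances, inner to outer:
  R_conv,in = 1/(hA) = 1/(51.8·0.390) = 0.04950 K/W
  R_stainless steel = L/(kA) = 0.00119/(18.2·0.390) = 1.677×10^-4 K/W
  R_vermiculite board = L/(kA) = 0.108/(0.0632·0.390) = 4.382 K/W
ΣR = 0.04950 + 1.677×10^-4 + 4.382 = 4.432 K/W
Q = ΔT/ΣR = (227 °C − 29.1 °C)/4.432 = 44.7 W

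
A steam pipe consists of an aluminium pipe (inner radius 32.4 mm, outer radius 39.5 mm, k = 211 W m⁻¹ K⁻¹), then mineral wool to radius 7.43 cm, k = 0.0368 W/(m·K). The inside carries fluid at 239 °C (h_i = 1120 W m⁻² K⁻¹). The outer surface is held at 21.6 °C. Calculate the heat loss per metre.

Series thermal resistances, inner to outer:
  R'_conv,in = 1/(2πr h) = 1/(2π·0.0324·1120) = 0.004386 m·K/W
  R'_aluminium = ln(0.0395/0.0324)/(2πk) = 0.1981/(2π·211) = 1.495×10^-4 m·K/W
  R'_mineral wool = ln(0.0743/0.0395)/(2πk) = 0.6318/(2π·0.0368) = 2.732 m·K/W
ΣR = 0.004386 + 1.495×10^-4 + 2.732 = 2.737 m·K/W
Q' = ΔT/ΣR = (239 °C − 21.6 °C)/2.737 = 79.4 W/m

Q' = 79.4 W/m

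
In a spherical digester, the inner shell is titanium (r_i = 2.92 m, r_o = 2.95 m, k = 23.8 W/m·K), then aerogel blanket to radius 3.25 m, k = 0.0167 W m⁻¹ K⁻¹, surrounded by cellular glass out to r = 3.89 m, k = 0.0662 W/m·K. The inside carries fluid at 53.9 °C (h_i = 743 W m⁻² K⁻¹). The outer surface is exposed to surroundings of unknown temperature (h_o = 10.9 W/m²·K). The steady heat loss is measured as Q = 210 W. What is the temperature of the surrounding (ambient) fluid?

Sum the resistances:
  R_conv,in = 1/(4πr²h) = 1/(4π·2.92²·743) = 1.256×10^-5 K/W
  R_titanium = (1/2.92 − 1/2.95)/(4πk) = 0.003483/(4π·23.8) = 1.164×10^-5 K/W
  R_aerogel blanket = (1/2.95 − 1/3.25)/(4πk) = 0.03129/(4π·0.0167) = 0.1491 K/W
  R_cellular glass = (1/3.25 − 1/3.89)/(4πk) = 0.05062/(4π·0.0662) = 0.06085 K/W
  R_conv,out = 1/(4πr²h) = 1/(4π·3.89²·10.9) = 4.825×10^-4 K/W
ΣR = 0.2105 K/W
ΔT = Q·ΣR = 210 × 0.2105 = 44.20 K
Heat flows outward, so T_out = T_in − ΔT = 53.9 − 44.20 = 9.70 °C

T_out = 9.70 °C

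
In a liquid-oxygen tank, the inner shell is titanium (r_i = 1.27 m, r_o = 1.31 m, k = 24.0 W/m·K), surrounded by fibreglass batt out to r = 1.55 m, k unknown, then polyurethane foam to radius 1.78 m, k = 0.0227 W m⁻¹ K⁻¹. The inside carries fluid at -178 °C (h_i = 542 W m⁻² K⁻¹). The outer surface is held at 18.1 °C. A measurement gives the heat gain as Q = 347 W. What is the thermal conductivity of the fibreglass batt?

ΣR = ΔT/Q = |-178 − 18.1|/347 = 0.5651 K/W
Known resistances:
  R_conv,in = 1/(4πr²h) = 1/(4π·1.27²·542) = 9.103×10^-5 K/W
  R_titanium = (1/1.27 − 1/1.31)/(4πk) = 0.02404/(4π·24.0) = 7.972×10^-5 K/W
  R_polyurethane foam = (1/1.55 − 1/1.78)/(4πk) = 0.08336/(4π·0.0227) = 0.2922 K/W
R_fibreglass batt = ΣR − ΣR_known = 0.5651 − 0.2924 = 0.2727 K/W
(1/r₁−1/r₂)/(4πk) = 0.2727 ⇒ k = 0.1182/(4π·0.2727) = 0.0345 W/m·K

k = 0.0345 W/m·K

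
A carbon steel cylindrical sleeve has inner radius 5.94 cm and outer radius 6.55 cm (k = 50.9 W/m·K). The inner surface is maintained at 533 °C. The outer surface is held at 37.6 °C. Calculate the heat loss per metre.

Q' = 1.62×10^6 W/m

Q' = 2πk·ΔT/ln(r₂/r₁) = 2π × 50.9 × 495.4 / ln(0.0655/0.0594) = 1.62×10^6 W/m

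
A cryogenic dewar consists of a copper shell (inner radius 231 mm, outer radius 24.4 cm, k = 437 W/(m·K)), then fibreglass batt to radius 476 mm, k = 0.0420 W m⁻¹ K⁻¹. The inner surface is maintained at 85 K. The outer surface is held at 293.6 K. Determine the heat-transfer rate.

Resistance network (inner→outer):
  R_copper = (1/0.231 − 1/0.244)/(4πk) = 0.2306/(4π·437) = 4.200×10^-5 K/W
  R_fibreglass batt = (1/0.244 − 1/0.476)/(4πk) = 1.998/(4π·0.0420) = 3.785 K/W
ΣR = 4.200×10^-5 + 3.785 = 3.785 K/W
Q = ΔT/ΣR = (85 K − 293.6 K)/3.785 = -55.1 W
(Negative Q ⇒ heat flows inward; heat gain = 55.1 W.)

Q = 55.1 W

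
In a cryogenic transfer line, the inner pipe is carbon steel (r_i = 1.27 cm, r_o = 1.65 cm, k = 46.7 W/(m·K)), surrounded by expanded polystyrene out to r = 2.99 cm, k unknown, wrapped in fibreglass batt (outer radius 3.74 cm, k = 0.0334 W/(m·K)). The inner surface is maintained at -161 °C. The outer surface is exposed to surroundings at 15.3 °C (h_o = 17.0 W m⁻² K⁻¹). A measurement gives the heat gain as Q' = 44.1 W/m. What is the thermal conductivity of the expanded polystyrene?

ΣR = ΔT/Q' = |-161 − 15.3|/44.1 = 3.998 m·K/W
Known resistances:
  R'_carbon steel = ln(0.0165/0.0127)/(2πk) = 0.2618/(2π·46.7) = 8.921×10^-4 m·K/W
  R'_fibreglass batt = ln(0.0374/0.0299)/(2πk) = 0.2238/(2π·0.0334) = 1.066 m·K/W
  R'_conv,out = 1/(2πr h) = 1/(2π·0.0374·17.0) = 0.2503 m·K/W
R_expanded polystyrene = ΣR − ΣR_known = 3.998 − 1.317 = 2.681 m·K/W
ln(r₂/r₁)/(2πk) = 2.681 ⇒ k = 0.5945/(2π·2.681) = 0.0353 W/m·K

k = 0.0353 W/m·K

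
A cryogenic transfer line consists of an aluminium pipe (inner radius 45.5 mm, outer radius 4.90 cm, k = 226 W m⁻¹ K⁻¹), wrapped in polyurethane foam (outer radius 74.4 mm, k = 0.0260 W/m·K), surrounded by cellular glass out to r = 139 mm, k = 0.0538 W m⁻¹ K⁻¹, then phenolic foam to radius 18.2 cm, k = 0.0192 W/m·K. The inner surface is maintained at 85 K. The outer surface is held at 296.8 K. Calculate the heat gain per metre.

Resistance network (inner→outer):
  R'_aluminium = ln(0.0490/0.0455)/(2πk) = 0.07411/(2π·226) = 5.219×10^-5 m·K/W
  R'_polyurethane foam = ln(0.0744/0.0490)/(2πk) = 0.4176/(2π·0.0260) = 2.556 m·K/W
  R'_cellular glass = ln(0.139/0.0744)/(2πk) = 0.6250/(2π·0.0538) = 1.849 m·K/W
  R'_phenolic foam = ln(0.182/0.139)/(2πk) = 0.2695/(2π·0.0192) = 2.234 m·K/W
ΣR = 5.219×10^-5 + 2.556 + 1.849 + 2.234 = 6.639 m·K/W
Q' = ΔT/ΣR = (85 K − 296.8 K)/6.639 = -31.9 W/m
(Negative Q' ⇒ heat flows inward; heat gain = 31.9 W/m.)

Q' = 31.9 W/m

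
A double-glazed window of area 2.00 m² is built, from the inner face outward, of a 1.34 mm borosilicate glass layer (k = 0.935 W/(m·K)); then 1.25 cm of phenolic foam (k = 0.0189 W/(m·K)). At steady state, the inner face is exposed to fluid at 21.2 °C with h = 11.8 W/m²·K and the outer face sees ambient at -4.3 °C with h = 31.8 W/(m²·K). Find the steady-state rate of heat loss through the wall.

Series thermal resistances, inner to outer:
  R_conv,in = 1/(hA) = 1/(11.8·2.00) = 0.04237 K/W
  R_borosilicate glass = L/(kA) = 0.00134/(0.935·2.00) = 7.166×10^-4 K/W
  R_phenolic foam = L/(kA) = 0.0125/(0.0189·2.00) = 0.3307 K/W
  R_conv,out = 1/(hA) = 1/(31.8·2.00) = 0.01572 K/W
ΣR = 0.04237 + 7.166×10^-4 + 0.3307 + 0.01572 = 0.3895 K/W
Q = ΔT/ΣR = (21.2 °C − -4.3 °C)/0.3895 = 65.5 W

Q = 65.5 W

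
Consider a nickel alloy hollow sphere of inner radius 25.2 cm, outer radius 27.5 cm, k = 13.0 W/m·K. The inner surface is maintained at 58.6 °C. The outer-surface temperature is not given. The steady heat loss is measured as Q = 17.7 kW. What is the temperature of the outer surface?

Sum the resistances:
  R_nickel alloy = (1/0.252 − 1/0.275)/(4πk) = 0.3319/(4π·13.0) = 0.002032 K/W
ΣR = 0.002032 K/W
ΔT = Q·ΣR = 17700 × 0.002032 = 35.97 K
Heat flows outward, so T_out = T_in − ΔT = 58.6 − 35.97 = 22.6 °C

T_out = 22.6 °C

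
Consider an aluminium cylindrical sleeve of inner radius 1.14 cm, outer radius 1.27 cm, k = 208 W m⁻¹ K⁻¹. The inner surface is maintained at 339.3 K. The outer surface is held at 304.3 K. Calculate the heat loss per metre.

Q' = 2πk·ΔT/ln(r₂/r₁) = 2π × 208 × 35 / ln(0.0127/0.0114) = 4.24×10^5 W/m

Q' = 4.24×10^5 W/m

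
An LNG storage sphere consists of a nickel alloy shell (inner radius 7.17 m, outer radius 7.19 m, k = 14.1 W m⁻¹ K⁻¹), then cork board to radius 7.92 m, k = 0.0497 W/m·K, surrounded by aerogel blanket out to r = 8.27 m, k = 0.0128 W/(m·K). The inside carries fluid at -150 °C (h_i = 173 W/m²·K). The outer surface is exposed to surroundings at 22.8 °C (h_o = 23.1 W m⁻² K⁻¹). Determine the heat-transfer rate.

Q = 3210 W

Treat each layer as a resistance in series:
  R_conv,in = 1/(4πr²h) = 1/(4π·7.17²·173) = 8.948×10^-6 K/W
  R_nickel alloy = (1/7.17 − 1/7.19)/(4πk) = 3.880×10^-4/(4π·14.1) = 2.190×10^-6 K/W
  R_cork board = (1/7.19 − 1/7.92)/(4πk) = 0.01282/(4π·0.0497) = 0.02053 K/W
  R_aerogel blanket = (1/7.92 − 1/8.27)/(4πk) = 0.005344/(4π·0.0128) = 0.03322 K/W
  R_conv,out = 1/(4πr²h) = 1/(4π·8.27²·23.1) = 5.037×10^-5 K/W
ΣR = 8.948×10^-6 + 2.190×10^-6 + 0.02053 + 0.03322 + 5.037×10^-5 = 0.05381 K/W
Q = ΔT/ΣR = (-150 °C − 22.8 °C)/0.05381 = -3210 W
(Negative Q ⇒ heat flows inward; heat gain = 3210 W.)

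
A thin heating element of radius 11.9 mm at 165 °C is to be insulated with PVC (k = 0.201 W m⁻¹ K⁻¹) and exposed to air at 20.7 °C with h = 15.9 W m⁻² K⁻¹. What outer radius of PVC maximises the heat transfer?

r_cr = 1.26 cm

For a cylinder, r_cr = k_ins/h = 0.201/15.9 = 0.0126 m = 1.26 cm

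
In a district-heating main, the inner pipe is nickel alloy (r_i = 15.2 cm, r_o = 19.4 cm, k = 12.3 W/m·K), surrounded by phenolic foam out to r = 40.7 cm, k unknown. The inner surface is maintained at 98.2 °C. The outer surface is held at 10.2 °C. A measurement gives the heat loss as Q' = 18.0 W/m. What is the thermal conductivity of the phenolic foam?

k = 0.0241 W/m·K

ΣR = ΔT/Q' = |98.2 − 10.2|/18.0 = 4.889 m·K/W
Known resistances:
  R'_nickel alloy = ln(0.194/0.152)/(2πk) = 0.2440/(2π·12.3) = 0.003157 m·K/W
R_phenolic foam = ΣR − ΣR_known = 4.889 − 0.003157 = 4.886 m·K/W
ln(r₂/r₁)/(2πk) = 4.886 ⇒ k = 0.7410/(2π·4.886) = 0.0241 W/m·K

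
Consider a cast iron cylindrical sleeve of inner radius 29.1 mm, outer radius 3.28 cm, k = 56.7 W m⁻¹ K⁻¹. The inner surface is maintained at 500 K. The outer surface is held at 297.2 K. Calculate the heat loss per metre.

Q' = 6.04×10^5 W/m

Q' = 2πk·ΔT/ln(r₂/r₁) = 2π × 56.7 × 202.8 / ln(0.0328/0.0291) = 6.04×10^5 W/m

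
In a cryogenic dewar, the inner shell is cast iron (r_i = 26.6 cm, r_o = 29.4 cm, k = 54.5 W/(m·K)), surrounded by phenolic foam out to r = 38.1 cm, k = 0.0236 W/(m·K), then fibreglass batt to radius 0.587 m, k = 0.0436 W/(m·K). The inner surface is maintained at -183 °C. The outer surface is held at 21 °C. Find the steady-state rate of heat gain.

Q = 47.4 W

Treat each layer as a resistance in series:
  R_cast iron = (1/0.266 − 1/0.294)/(4πk) = 0.3580/(4π·54.5) = 5.228×10^-4 K/W
  R_phenolic foam = (1/0.294 − 1/0.381)/(4πk) = 0.7767/(4π·0.0236) = 2.619 K/W
  R_fibreglass batt = (1/0.381 − 1/0.587)/(4πk) = 0.9211/(4π·0.0436) = 1.681 K/W
ΣR = 5.228×10^-4 + 2.619 + 1.681 = 4.301 K/W
Q = ΔT/ΣR = (-183 °C − 21 °C)/4.301 = -47.4 W
(Negative Q ⇒ heat flows inward; heat gain = 47.4 W.)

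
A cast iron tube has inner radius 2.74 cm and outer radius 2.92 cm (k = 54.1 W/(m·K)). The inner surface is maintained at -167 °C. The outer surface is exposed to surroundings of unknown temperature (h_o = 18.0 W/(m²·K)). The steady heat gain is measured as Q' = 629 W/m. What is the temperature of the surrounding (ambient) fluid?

T_out = 23.6 °C

Series resistances:
  R'_cast iron = ln(0.0292/0.0274)/(2πk) = 0.06363/(2π·54.1) = 1.872×10^-4 m·K/W
  R'_conv,out = 1/(2πr h) = 1/(2π·0.0292·18.0) = 0.3028 m·K/W
ΣR = 0.3030 m·K/W
ΔT = Q'·ΣR = 629 × 0.3030 = 190.6 K
Heat flows inward, so T_out = T_in + ΔT = -167 + 190.6 = 23.6 °C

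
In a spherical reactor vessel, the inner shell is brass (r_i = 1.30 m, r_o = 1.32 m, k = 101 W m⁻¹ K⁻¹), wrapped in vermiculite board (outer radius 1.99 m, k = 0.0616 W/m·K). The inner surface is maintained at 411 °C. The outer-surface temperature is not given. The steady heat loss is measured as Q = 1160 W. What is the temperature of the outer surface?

T_out = 28.8 °C

Sum the resistances:
  R_brass = (1/1.30 − 1/1.32)/(4πk) = 0.01166/(4π·101) = 9.183×10^-6 K/W
  R_vermiculite board = (1/1.32 − 1/1.99)/(4πk) = 0.2551/(4π·0.0616) = 0.3295 K/W
ΣR = 0.3295 K/W
ΔT = Q·ΣR = 1160 × 0.3295 = 382.2 K
Heat flows outward, so T_out = T_in − ΔT = 411 − 382.2 = 28.8 °C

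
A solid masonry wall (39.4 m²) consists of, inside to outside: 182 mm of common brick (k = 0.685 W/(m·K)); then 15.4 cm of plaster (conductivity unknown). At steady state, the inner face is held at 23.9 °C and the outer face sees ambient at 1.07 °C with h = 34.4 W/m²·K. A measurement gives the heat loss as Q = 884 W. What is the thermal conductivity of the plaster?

ΣR = ΔT/Q = |23.9 − 1.07|/884 = 0.02583 K/W
Known resistances:
  R_common brick = L/(kA) = 0.182/(0.685·39.4) = 0.006743 K/W
  R_conv,out = 1/(hA) = 1/(34.4·39.4) = 7.378×10^-4 K/W
R_plaster = ΣR − ΣR_known = 0.02583 − 0.007481 = 0.01835 K/W
L/(kA) = 0.01835 ⇒ k = 0.154/(0.01835·39.4) = 0.213 W/m·K

k = 0.213 W/m·K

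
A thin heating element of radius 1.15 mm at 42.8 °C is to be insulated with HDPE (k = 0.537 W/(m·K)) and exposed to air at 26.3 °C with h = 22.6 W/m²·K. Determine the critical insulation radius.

r_cr = 2.38 cm

For a cylinder, r_cr = k_ins/h = 0.537/22.6 = 0.0238 m = 2.38 cm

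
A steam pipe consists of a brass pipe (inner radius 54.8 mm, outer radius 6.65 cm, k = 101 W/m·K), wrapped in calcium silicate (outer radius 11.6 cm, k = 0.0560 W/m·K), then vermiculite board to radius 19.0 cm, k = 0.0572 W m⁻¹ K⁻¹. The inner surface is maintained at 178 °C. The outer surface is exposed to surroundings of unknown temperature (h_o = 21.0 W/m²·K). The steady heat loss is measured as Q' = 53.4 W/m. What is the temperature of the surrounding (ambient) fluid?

T_out = 18.1 °C

Series resistances:
  R'_brass = ln(0.0665/0.0548)/(2πk) = 0.1935/(2π·101) = 3.049×10^-4 m·K/W
  R'_calcium silicate = ln(0.116/0.0665)/(2πk) = 0.5564/(2π·0.0560) = 1.581 m·K/W
  R'_vermiculite board = ln(0.190/0.116)/(2πk) = 0.4934/(2π·0.0572) = 1.373 m·K/W
  R'_conv,out = 1/(2πr h) = 1/(2π·0.190·21.0) = 0.03989 m·K/W
ΣR = 2.994 m·K/W
ΔT = Q'·ΣR = 53.4 × 2.994 = 159.9 K
Heat flows outward, so T_out = T_in − ΔT = 178 − 159.9 = 18.1 °C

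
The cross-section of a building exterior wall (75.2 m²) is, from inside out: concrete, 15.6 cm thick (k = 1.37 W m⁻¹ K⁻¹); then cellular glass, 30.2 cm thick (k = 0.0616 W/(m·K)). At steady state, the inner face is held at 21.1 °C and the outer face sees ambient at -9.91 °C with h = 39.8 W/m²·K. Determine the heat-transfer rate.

Treat each layer as a resistance in series:
  R_concrete = L/(kA) = 0.156/(1.37·75.2) = 0.001514 K/W
  R_cellular glass = L/(kA) = 0.302/(0.0616·75.2) = 0.06519 K/W
  R_conv,out = 1/(hA) = 1/(39.8·75.2) = 3.341×10^-4 K/W
ΣR = 0.001514 + 0.06519 + 3.341×10^-4 = 0.06704 K/W
Q = ΔT/ΣR = (21.1 °C − -9.91 °C)/0.06704 = 463 W

Q = 463 W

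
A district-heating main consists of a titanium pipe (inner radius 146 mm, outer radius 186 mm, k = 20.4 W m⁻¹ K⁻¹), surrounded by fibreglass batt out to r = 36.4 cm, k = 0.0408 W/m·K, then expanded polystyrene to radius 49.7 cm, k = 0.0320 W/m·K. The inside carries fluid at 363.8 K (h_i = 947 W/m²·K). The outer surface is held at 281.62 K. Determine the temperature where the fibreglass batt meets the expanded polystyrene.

Resistance network (inner→outer):
  R'_conv,in = 1/(2πr h) = 1/(2π·0.146·947) = 0.001151 m·K/W
  R'_titanium = ln(0.186/0.146)/(2πk) = 0.2421/(2π·20.4) = 0.001889 m·K/W
  R'_fibreglass batt = ln(0.364/0.186)/(2πk) = 0.6714/(2π·0.0408) = 2.619 m·K/W
  R'_expanded polystyrene = ln(0.497/0.364)/(2πk) = 0.3114/(2π·0.0320) = 1.549 m·K/W
ΣR = 0.001151 + 0.001889 + 2.619 + 1.549 = 4.171 m·K/W
Q' = ΔT/ΣR = (363.8 K − 281.62 K)/4.171 = 19.70 W/m
From the inner boundary to the fibreglass batt/expanded polystyrene interface, ΣR_partial = 2.622 m·K/W.
T_interface = T_in − Q'·ΣR_partial = 363.8 K − (19.70)(2.622) = 312.1 K

T = 312.1 K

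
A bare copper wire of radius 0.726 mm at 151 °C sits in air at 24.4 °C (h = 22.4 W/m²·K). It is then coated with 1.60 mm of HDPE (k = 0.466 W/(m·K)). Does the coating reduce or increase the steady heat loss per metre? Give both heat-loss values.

increases: 12.9 → 36.7 W/m

Critical radius for a cylinder: r_cr = k/h = 0.0208 m = 2.08 cm.
Outer radius after coating: r₂ = 7.26×10^-4 + 0.00160 = 0.002326 m.
Since r₁ < r_cr and r₂ ≤ r_cr, the coating moves toward the maximum at r_cr — heat loss rises.
Bare: R = 1/(2πr₁h) = 9.787 m·K/W; Q = 126.6/9.787 = 12.9 W/m.
Coated: R = R_cond + R_conv = 3.452 m·K/W; Q = 126.6/3.452 = 36.7 W/m.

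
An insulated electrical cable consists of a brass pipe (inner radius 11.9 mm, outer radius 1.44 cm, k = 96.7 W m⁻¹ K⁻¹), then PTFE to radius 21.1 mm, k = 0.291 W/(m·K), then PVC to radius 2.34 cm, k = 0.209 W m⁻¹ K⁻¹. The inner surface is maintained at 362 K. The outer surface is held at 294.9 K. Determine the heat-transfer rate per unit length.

Series thermal resistances, inner to outer:
  R'_brass = ln(0.0144/0.0119)/(2πk) = 0.1907/(2π·96.7) = 3.138×10^-4 m·K/W
  R'_PTFE = ln(0.0211/0.0144)/(2πk) = 0.3820/(2π·0.291) = 0.2089 m·K/W
  R'_PVC = ln(0.0234/0.0211)/(2πk) = 0.1035/(2π·0.209) = 0.07879 m·K/W
ΣR = 3.138×10^-4 + 0.2089 + 0.07879 = 0.2880 m·K/W
Q' = ΔT/ΣR = (362 K − 294.9 K)/0.2880 = 233 W/m

Q' = 233 W/m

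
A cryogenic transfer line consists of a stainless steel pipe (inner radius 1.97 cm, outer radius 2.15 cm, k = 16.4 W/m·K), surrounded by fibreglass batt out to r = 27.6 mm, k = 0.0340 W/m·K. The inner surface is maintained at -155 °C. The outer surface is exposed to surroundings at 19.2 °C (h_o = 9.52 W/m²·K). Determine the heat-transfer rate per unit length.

Q' = 98.1 W/m

Resistance network (inner→outer):
  R'_stainless steel = ln(0.0215/0.0197)/(2πk) = 0.08743/(2π·16.4) = 8.485×10^-4 m·K/W
  R'_fibreglass batt = ln(0.0276/0.0215)/(2πk) = 0.2498/(2π·0.0340) = 1.169 m·K/W
  R'_conv,out = 1/(2πr h) = 1/(2π·0.0276·9.52) = 0.6057 m·K/W
ΣR = 8.485×10^-4 + 1.169 + 0.6057 = 1.776 m·K/W
Q' = ΔT/ΣR = (-155 °C − 19.2 °C)/1.776 = -98.1 W/m
(Negative Q' ⇒ heat flows inward; heat gain = 98.1 W/m.)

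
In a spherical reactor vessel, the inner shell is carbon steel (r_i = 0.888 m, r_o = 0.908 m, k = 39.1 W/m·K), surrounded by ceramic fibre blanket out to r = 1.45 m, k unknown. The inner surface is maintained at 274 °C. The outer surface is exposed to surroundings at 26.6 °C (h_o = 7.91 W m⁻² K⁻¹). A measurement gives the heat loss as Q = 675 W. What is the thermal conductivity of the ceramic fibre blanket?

k = 0.0906 W/m·K

ΣR = ΔT/Q = |274 − 26.6|/675 = 0.3665 K/W
Known resistances:
  R_carbon steel = (1/0.888 − 1/0.908)/(4πk) = 0.02480/(4π·39.1) = 5.048×10^-5 K/W
  R_conv,out = 1/(4πr²h) = 1/(4π·1.45²·7.91) = 0.004785 K/W
R_ceramic fibre blanket = ΣR − ΣR_known = 0.3665 − 0.004835 = 0.3617 K/W
(1/r₁−1/r₂)/(4πk) = 0.3617 ⇒ k = 0.4117/(4π·0.3617) = 0.0906 W/m·K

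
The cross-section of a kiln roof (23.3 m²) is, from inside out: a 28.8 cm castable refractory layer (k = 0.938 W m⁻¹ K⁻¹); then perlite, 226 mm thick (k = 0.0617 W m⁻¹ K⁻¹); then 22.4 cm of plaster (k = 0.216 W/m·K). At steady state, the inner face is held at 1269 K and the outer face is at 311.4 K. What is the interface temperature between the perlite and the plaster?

T = 510 K

Resistance network (inner→outer):
  R_castable refractory = L/(kA) = 0.288/(0.938·23.3) = 0.01318 K/W
  R_perlite = L/(kA) = 0.226/(0.0617·23.3) = 0.1572 K/W
  R_plaster = L/(kA) = 0.224/(0.216·23.3) = 0.04451 K/W
ΣR = 0.01318 + 0.1572 + 0.04451 = 0.2149 K/W
Q = ΔT/ΣR = (1269 K − 311.4 K)/0.2149 = 4456 W
From the inner boundary to the perlite/plaster interface, ΣR_partial = 0.1704 K/W.
T_interface = T_in − Q·ΣR_partial = 1269 K − (4456)(0.1704) = 510 K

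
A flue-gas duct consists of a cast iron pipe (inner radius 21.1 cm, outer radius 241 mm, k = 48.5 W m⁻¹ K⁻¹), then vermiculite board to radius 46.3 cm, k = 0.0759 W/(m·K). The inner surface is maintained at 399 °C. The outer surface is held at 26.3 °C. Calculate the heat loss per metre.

Q' = 272 W/m

Treat each layer as a resistance in series:
  R'_cast iron = ln(0.241/0.211)/(2πk) = 0.1329/(2π·48.5) = 4.362×10^-4 m·K/W
  R'_vermiculite board = ln(0.463/0.241)/(2πk) = 0.6529/(2π·0.0759) = 1.369 m·K/W
ΣR = 4.362×10^-4 + 1.369 = 1.369 m·K/W
Q' = ΔT/ΣR = (399 °C − 26.3 °C)/1.369 = 272 W/m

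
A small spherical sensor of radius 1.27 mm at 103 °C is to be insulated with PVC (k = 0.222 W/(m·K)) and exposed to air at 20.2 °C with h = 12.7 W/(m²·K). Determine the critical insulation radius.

r_cr = 3.50 cm

For a sphere, r_cr = 2k_ins/h = 2·0.222/12.7 = 0.0350 m = 3.50 cm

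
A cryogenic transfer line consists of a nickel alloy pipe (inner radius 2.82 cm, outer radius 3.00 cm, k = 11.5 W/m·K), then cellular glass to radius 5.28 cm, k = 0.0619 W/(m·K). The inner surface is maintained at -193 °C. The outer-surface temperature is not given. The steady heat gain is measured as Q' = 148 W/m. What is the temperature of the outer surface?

Sum the resistances:
  R'_nickel alloy = ln(0.0300/0.0282)/(2πk) = 0.06188/(2π·11.5) = 8.563×10^-4 m·K/W
  R'_cellular glass = ln(0.0528/0.0300)/(2πk) = 0.5653/(2π·0.0619) = 1.454 m·K/W
ΣR = 1.454 m·K/W
ΔT = Q'·ΣR = 148 × 1.454 = 215.2 K
Heat flows inward, so T_out = T_in + ΔT = -193 + 215.2 = 22.2 °C

T_out = 22.2 °C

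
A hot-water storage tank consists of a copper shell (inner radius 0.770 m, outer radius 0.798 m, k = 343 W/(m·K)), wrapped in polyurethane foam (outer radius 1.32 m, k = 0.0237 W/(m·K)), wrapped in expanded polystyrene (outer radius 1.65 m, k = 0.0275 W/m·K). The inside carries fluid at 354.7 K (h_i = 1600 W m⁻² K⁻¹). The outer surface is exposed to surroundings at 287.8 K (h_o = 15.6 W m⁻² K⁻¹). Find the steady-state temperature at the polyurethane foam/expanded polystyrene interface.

Resistance network (inner→outer):
  R_conv,in = 1/(4πr²h) = 1/(4π·0.770²·1600) = 8.389×10^-5 K/W
  R_copper = (1/0.770 − 1/0.798)/(4πk) = 0.04557/(4π·343) = 1.057×10^-5 K/W
  R_polyurethane foam = (1/0.798 − 1/1.32)/(4πk) = 0.4956/(4π·0.0237) = 1.664 K/W
  R_expanded polystyrene = (1/1.32 − 1/1.65)/(4πk) = 0.1515/(4π·0.0275) = 0.4384 K/W
  R_conv,out = 1/(4πr²h) = 1/(4π·1.65²·15.6) = 0.001874 K/W
ΣR = 8.389×10^-5 + 1.057×10^-5 + 1.664 + 0.4384 + 0.001874 = 2.104 K/W
Q = ΔT/ΣR = (354.7 K − 287.8 K)/2.104 = 31.80 W
From the inner boundary to the polyurethane foam/expanded polystyrene interface, ΣR_partial = 1.664 K/W.
T_interface = T_in − Q·ΣR_partial = 354.7 K − (31.80)(1.664) = 301.8 K

T = 301.8 K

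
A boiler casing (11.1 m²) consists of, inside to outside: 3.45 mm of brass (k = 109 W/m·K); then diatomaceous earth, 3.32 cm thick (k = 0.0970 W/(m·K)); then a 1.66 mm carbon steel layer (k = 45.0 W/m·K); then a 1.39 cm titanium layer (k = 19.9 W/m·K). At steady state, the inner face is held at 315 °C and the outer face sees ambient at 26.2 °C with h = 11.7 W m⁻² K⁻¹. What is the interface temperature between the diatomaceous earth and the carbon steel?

Treat each layer as a resistance in series:
  R_brass = L/(kA) = 0.00345/(109·11.1) = 2.851×10^-6 K/W
  R_diatomaceous earth = L/(kA) = 0.0332/(0.0970·11.1) = 0.03083 K/W
  R_carbon steel = L/(kA) = 0.00166/(45.0·11.1) = 3.323×10^-6 K/W
  R_titanium = L/(kA) = 0.0139/(19.9·11.1) = 6.293×10^-5 K/W
  R_conv,out = 1/(hA) = 1/(11.7·11.1) = 0.007700 K/W
ΣR = 2.851×10^-6 + 0.03083 + 3.323×10^-6 + 6.293×10^-5 + 0.007700 = 0.03860 K/W
Q = ΔT/ΣR = (315 °C − 26.2 °C)/0.03860 = 7482 W
From the inner boundary to the diatomaceous earth/carbon steel interface, ΣR_partial = 0.03083 K/W.
T_interface = T_in − Q·ΣR_partial = 315 °C − (7482)(0.03083) = 84.3 °C

T = 84.3 °C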